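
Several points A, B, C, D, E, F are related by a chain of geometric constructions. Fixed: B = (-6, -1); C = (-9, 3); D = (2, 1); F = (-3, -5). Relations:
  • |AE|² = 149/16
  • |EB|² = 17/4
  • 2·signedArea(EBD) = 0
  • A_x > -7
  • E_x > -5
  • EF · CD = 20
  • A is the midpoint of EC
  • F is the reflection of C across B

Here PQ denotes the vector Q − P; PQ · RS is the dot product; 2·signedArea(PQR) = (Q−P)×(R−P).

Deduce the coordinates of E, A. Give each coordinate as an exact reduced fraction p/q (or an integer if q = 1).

1. E_x = -4  [2·signedArea(EBD) = 0 ∩ EF · CD = 20]
2. E_y = -1/2  [2·signedArea(EBD) = 0 ∩ EF · CD = 20]
   → E = (-4, -1/2)
3. A_x = -13/2  [A is the midpoint of EC]
4. A_y = 5/4  [A is the midpoint of EC]
   → A = (-13/2, 5/4)

A = (-13/2, 5/4)
E = (-4, -1/2)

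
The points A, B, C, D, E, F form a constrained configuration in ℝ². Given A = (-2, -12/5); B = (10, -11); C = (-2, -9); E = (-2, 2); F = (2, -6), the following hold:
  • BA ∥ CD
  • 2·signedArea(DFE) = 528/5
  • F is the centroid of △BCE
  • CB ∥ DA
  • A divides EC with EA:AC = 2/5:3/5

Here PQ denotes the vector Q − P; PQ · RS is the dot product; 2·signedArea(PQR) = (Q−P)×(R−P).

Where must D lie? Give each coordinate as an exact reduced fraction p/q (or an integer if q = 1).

1. D_x = -14  [CB ∥ DA ∩ BA ∥ CD]
2. D_y = -2/5  [CB ∥ DA ∩ BA ∥ CD]
   → D = (-14, -2/5)

D = (-14, -2/5)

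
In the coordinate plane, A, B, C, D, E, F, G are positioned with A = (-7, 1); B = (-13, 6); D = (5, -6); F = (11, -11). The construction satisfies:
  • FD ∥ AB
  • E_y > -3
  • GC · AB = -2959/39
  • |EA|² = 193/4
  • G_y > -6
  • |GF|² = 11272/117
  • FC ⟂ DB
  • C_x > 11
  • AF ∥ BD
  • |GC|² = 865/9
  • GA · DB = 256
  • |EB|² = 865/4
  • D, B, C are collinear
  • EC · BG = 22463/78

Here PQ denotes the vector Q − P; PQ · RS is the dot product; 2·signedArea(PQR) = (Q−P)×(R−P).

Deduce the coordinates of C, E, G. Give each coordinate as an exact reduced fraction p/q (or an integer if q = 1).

C = (149/13, -134/13)
E = (-1, -5/2)
G = (41/13, -199/39)

1. C_x = 149/13  [D, B, C are collinear ∩ FC ⟂ DB]
2. C_y = -134/13  [D, B, C are collinear ∩ FC ⟂ DB]
   → C = (149/13, -134/13)
3. G_x = 41/13  [GA · DB = 256 ∩ GC · AB = -2959/39]
4. G_y = -199/39  [GA · DB = 256 ∩ GC · AB = -2959/39]
   → G = (41/13, -199/39)
5. E_x = -1  [line -210/13·x + 433/39·y + 905/78 = 0 ∩ |EA|² = 193/4]
6. E_y = -5/2  [line -210/13·x + 433/39·y + 905/78 = 0 ∩ |EA|² = 193/4]
   → E = (-1, -5/2)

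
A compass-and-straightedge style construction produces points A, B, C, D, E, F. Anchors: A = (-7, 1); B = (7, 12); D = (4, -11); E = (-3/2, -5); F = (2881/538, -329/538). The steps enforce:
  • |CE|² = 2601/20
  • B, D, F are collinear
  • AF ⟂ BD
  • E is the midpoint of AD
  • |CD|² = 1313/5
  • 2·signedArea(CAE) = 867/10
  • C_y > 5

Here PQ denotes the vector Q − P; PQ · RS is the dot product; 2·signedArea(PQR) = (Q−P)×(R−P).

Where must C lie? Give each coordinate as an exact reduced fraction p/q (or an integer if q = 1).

C = (18/5, 26/5)

1. C_x = 18/5  [line 6·x + 11/2·y + -251/5 = 0 ∩ |CD|² = 1313/5]
2. C_y = 26/5  [line 6·x + 11/2·y + -251/5 = 0 ∩ |CD|² = 1313/5]
   → C = (18/5, 26/5)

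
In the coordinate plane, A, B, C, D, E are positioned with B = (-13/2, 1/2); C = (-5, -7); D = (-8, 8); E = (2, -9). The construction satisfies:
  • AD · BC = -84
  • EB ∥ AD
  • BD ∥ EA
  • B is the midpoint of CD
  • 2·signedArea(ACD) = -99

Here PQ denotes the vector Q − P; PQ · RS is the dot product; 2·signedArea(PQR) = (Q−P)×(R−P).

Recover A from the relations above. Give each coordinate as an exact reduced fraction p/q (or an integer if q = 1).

A = (1/2, -3/2)

1. A_x = 1/2  [EB ∥ AD ∩ BD ∥ EA]
2. A_y = -3/2  [EB ∥ AD ∩ BD ∥ EA]
   → A = (1/2, -3/2)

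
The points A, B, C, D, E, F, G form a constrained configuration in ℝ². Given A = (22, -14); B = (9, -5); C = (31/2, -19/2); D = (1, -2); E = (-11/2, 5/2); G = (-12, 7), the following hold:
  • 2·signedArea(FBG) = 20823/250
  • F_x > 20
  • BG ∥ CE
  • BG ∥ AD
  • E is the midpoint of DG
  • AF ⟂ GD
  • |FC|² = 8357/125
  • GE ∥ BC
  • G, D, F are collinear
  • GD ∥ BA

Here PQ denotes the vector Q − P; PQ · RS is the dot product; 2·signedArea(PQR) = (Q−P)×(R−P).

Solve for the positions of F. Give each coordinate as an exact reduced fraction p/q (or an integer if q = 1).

1. F_x = 5203/250  [G, D, F are collinear ∩ AF ⟂ GD]
2. F_y = -3929/250  [G, D, F are collinear ∩ AF ⟂ GD]
   → F = (5203/250, -3929/250)

F = (5203/250, -3929/250)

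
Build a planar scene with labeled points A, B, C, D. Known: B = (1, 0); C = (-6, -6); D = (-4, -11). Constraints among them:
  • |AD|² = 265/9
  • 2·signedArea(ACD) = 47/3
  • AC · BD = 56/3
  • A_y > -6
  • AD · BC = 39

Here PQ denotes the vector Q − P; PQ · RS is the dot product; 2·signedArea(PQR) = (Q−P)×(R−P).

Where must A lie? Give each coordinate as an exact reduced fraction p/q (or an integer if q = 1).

1. A_x = -3  [AC · BD = 56/3 ∩ AD · BC = 39]
2. A_y = -17/3  [AC · BD = 56/3 ∩ AD · BC = 39]
   → A = (-3, -17/3)

A = (-3, -17/3)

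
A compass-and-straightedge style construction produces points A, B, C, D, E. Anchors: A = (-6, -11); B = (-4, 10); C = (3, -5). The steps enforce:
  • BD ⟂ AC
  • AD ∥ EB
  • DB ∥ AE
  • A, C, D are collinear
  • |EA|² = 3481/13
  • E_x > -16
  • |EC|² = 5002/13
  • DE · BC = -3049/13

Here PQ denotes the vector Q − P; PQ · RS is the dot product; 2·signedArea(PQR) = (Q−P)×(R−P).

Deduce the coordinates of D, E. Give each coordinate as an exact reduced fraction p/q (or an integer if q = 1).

D = (66/13, -47/13)
E = (-196/13, 34/13)

1. D_x = 66/13  [A, C, D are collinear ∩ BD ⟂ AC]
2. D_y = -47/13  [A, C, D are collinear ∩ BD ⟂ AC]
   → D = (66/13, -47/13)
3. E_x = -196/13  [AD ∥ EB ∩ DB ∥ AE]
4. E_y = 34/13  [AD ∥ EB ∩ DB ∥ AE]
   → E = (-196/13, 34/13)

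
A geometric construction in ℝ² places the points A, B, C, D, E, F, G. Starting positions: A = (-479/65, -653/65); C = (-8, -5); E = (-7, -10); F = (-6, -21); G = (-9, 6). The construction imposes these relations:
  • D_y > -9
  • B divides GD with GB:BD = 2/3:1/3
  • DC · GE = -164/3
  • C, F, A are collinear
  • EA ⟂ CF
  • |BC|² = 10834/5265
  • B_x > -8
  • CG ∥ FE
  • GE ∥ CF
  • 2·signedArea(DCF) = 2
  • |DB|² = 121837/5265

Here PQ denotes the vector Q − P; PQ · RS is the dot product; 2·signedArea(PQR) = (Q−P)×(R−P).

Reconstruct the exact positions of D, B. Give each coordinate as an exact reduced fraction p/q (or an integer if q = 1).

1. D_x = -1454/195  [2·signedArea(DCF) = 2 ∩ DC · GE = -164/3]
2. D_y = -1628/195  [2·signedArea(DCF) = 2 ∩ DC · GE = -164/3]
   → D = (-1454/195, -1628/195)
3. B_x = -4663/585  [B divides GD with GB:BD = 2/3:1/3]
4. B_y = -2086/585  [B divides GD with GB:BD = 2/3:1/3]
   → B = (-4663/585, -2086/585)

B = (-4663/585, -2086/585)
D = (-1454/195, -1628/195)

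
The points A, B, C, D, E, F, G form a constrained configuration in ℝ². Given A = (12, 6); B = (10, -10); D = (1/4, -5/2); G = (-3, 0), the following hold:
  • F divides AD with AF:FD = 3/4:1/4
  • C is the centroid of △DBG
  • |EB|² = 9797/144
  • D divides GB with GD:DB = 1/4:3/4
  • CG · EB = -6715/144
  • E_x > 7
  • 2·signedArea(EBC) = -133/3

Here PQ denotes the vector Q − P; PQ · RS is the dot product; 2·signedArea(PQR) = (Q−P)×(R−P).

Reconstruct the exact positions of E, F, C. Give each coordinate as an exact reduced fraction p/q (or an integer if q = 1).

C = (29/12, -25/6)
E = (89/12, -13/6)
F = (51/16, -3/8)

1. F_x = 51/16  [F divides AD with AF:FD = 3/4:1/4]
2. F_y = -3/8  [F divides AD with AF:FD = 3/4:1/4]
   → F = (51/16, -3/8)
3. C_x = 29/12  [C is the centroid of △DBG]
4. C_y = -25/6  [C is the centroid of △DBG]
   → C = (29/12, -25/6)
5. E_x = 89/12  [2·signedArea(EBC) = -133/3 ∩ CG · EB = -6715/144]
6. E_y = -13/6  [2·signedArea(EBC) = -133/3 ∩ CG · EB = -6715/144]
   → E = (89/12, -13/6)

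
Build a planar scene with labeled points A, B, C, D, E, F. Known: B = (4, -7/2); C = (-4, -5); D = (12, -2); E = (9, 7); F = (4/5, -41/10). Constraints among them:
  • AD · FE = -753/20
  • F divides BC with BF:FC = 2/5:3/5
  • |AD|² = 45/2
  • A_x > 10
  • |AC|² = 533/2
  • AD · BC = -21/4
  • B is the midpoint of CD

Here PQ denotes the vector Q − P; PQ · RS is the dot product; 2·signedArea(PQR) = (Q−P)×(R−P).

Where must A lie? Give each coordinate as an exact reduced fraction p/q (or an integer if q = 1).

A = (21/2, 5/2)

1. A_x = 21/2  [AD · BC = -21/4 ∩ AD · FE = -753/20]
2. A_y = 5/2  [AD · BC = -21/4 ∩ AD · FE = -753/20]
   → A = (21/2, 5/2)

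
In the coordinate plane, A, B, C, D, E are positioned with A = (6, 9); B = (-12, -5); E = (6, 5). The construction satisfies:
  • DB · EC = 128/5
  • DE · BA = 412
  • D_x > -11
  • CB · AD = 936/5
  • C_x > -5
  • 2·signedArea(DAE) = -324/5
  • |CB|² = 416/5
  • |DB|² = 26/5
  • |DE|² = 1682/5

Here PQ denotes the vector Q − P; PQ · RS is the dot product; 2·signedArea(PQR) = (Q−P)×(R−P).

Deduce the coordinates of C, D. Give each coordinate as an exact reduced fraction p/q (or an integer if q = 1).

C = (-24/5, 3/5)
D = (-51/5, -18/5)

1. D_x = -51/5  [DE · BA = 412 ∩ 2·signedArea(DAE) = -324/5]
2. D_y = -18/5  [DE · BA = 412 ∩ 2·signedArea(DAE) = -324/5]
   → D = (-51/5, -18/5)
3. C_x = -24/5  [line 81/5·x + 63/5·y + 351/5 = 0 ∩ |CB|² = 416/5]
4. C_y = 3/5  [line 81/5·x + 63/5·y + 351/5 = 0 ∩ |CB|² = 416/5]
   → C = (-24/5, 3/5)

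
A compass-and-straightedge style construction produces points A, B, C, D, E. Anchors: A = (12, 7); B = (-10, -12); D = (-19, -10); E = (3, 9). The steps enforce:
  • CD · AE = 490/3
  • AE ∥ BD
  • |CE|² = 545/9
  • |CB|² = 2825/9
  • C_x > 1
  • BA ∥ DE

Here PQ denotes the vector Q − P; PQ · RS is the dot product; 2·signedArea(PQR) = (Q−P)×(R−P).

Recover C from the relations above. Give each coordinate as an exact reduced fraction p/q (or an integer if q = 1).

C = (5/3, 4/3)

1. C_x = 5/3  [line 9·x + -2·y + -37/3 = 0 ∩ |CB|² = 2825/9]
2. C_y = 4/3  [line 9·x + -2·y + -37/3 = 0 ∩ |CB|² = 2825/9]
   → C = (5/3, 4/3)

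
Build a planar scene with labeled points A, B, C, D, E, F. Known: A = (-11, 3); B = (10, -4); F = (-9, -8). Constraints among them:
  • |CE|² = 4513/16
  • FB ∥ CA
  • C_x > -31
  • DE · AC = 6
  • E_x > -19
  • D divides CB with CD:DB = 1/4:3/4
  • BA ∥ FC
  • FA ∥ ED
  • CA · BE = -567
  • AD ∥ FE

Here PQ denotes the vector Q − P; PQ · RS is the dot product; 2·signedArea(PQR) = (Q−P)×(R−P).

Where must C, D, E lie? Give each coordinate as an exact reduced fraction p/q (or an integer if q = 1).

1. C_x = -30  [FB ∥ CA ∩ BA ∥ FC]
2. C_y = -1  [FB ∥ CA ∩ BA ∥ FC]
   → C = (-30, -1)
3. D_x = -20  [D divides CB with CD:DB = 1/4:3/4]
4. D_y = -7/4  [D divides CB with CD:DB = 1/4:3/4]
   → D = (-20, -7/4)
5. E_x = -18  [FA ∥ ED ∩ AD ∥ FE]
6. E_y = -51/4  [FA ∥ ED ∩ AD ∥ FE]
   → E = (-18, -51/4)

C = (-30, -1)
D = (-20, -7/4)
E = (-18, -51/4)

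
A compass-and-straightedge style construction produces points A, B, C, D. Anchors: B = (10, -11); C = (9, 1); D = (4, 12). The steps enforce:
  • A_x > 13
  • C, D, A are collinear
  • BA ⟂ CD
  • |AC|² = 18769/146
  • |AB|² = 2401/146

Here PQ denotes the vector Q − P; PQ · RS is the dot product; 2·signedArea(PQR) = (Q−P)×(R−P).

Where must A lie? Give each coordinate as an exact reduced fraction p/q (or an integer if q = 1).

1. A_x = 1999/146  [C, D, A are collinear ∩ BA ⟂ CD]
2. A_y = -1361/146  [C, D, A are collinear ∩ BA ⟂ CD]
   → A = (1999/146, -1361/146)

A = (1999/146, -1361/146)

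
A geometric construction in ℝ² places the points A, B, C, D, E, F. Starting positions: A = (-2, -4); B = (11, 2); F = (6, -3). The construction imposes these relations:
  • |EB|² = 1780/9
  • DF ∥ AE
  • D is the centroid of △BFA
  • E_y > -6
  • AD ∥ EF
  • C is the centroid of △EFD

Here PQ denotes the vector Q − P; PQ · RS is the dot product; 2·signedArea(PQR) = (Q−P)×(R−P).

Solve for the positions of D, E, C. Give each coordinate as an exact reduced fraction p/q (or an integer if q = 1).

1. D_x = 5  [D is the centroid of △BFA]
2. D_y = -5/3  [D is the centroid of △BFA]
   → D = (5, -5/3)
3. E_x = -1  [AD ∥ EF ∩ DF ∥ AE]
4. E_y = -16/3  [AD ∥ EF ∩ DF ∥ AE]
   → E = (-1, -16/3)
5. C_x = 10/3  [C is the centroid of △EFD]
6. C_y = -10/3  [C is the centroid of △EFD]
   → C = (10/3, -10/3)

C = (10/3, -10/3)
D = (5, -5/3)
E = (-1, -16/3)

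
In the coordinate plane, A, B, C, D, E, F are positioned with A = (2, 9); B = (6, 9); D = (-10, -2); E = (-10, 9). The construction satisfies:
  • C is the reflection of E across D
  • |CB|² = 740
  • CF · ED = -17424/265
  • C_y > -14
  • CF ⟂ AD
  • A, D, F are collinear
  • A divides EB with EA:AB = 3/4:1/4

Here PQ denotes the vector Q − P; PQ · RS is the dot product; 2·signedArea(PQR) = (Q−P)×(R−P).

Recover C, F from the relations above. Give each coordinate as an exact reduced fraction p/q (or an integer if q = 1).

1. C_x = -10  [C is the reflection of E across D]
2. C_y = -13  [C is the reflection of E across D]
   → C = (-10, -13)
3. F_x = -4102/265  [A, D, F are collinear ∩ CF ⟂ AD]
4. F_y = -1861/265  [A, D, F are collinear ∩ CF ⟂ AD]
   → F = (-4102/265, -1861/265)

C = (-10, -13)
F = (-4102/265, -1861/265)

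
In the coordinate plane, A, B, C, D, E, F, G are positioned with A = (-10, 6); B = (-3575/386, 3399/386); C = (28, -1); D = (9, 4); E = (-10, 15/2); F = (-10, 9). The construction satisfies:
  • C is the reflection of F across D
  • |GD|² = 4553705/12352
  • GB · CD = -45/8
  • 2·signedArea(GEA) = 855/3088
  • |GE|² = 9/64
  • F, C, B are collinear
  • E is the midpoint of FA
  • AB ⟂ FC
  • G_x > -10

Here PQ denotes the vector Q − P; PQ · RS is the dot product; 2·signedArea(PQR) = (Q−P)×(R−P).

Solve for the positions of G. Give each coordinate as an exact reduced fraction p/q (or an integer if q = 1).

G = (-15155/1544, 3021/386)

1. G_x = -15155/1544  [2·signedArea(GEA) = 855/3088 ∩ GB · CD = -45/8]
2. G_y = 3021/386  [2·signedArea(GEA) = 855/3088 ∩ GB · CD = -45/8]
   → G = (-15155/1544, 3021/386)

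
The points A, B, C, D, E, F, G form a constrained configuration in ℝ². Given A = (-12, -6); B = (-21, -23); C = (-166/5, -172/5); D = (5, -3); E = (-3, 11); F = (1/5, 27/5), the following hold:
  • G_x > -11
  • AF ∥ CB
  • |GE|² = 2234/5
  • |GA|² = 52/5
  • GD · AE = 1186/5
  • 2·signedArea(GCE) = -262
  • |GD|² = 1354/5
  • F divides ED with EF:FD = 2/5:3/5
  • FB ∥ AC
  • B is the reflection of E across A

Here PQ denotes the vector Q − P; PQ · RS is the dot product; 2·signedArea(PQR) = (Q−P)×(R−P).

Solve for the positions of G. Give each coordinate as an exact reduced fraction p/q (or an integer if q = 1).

1. G_x = -52/5  [2·signedArea(GCE) = -262 ∩ GD · AE = 1186/5]
2. G_y = -44/5  [2·signedArea(GCE) = -262 ∩ GD · AE = 1186/5]
   → G = (-52/5, -44/5)

G = (-52/5, -44/5)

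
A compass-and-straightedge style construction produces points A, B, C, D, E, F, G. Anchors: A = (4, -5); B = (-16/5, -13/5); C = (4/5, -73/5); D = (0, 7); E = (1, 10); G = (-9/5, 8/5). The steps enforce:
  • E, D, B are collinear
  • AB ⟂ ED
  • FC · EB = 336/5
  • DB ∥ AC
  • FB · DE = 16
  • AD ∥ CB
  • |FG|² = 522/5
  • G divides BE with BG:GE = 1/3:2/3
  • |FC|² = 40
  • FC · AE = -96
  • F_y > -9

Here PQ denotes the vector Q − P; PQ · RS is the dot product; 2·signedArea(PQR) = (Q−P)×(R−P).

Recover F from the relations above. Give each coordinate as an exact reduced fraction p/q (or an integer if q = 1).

1. F_x = -6/5  [FC · EB = 336/5 ∩ FC · AE = -96]
2. F_y = -43/5  [FC · EB = 336/5 ∩ FC · AE = -96]
   → F = (-6/5, -43/5)

F = (-6/5, -43/5)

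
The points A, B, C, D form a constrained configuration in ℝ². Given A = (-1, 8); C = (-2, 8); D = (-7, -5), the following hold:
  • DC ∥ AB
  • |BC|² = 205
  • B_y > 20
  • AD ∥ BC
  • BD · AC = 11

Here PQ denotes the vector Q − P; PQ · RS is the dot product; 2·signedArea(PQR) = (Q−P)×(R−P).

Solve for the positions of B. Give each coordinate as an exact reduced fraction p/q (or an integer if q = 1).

B = (4, 21)

1. B_x = 4  [AD ∥ BC ∩ DC ∥ AB]
2. B_y = 21  [AD ∥ BC ∩ DC ∥ AB]
   → B = (4, 21)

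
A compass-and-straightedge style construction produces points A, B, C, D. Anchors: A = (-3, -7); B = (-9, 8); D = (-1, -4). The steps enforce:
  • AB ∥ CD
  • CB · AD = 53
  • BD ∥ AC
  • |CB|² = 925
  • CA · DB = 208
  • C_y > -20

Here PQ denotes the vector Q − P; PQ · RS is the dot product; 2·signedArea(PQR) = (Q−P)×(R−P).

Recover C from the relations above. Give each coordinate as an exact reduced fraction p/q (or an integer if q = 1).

C = (5, -19)

1. C_x = 5  [AB ∥ CD ∩ BD ∥ AC]
2. C_y = -19  [AB ∥ CD ∩ BD ∥ AC]
   → C = (5, -19)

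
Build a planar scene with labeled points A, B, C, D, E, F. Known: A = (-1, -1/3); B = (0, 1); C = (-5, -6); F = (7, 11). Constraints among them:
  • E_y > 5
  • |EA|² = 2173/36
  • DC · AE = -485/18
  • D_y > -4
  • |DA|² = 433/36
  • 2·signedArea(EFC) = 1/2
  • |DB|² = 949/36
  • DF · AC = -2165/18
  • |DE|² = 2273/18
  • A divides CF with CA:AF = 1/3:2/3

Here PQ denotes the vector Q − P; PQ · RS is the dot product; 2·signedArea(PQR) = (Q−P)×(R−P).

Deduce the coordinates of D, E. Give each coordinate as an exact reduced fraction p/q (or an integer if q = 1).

D = (-3, -19/6)
E = (7/2, 6)

1. D_x = -3  [line 4·x + 17/3·y + 539/18 = 0 ∩ |DA|² = 433/36]
2. D_y = -19/6  [line 4·x + 17/3·y + 539/18 = 0 ∩ |DA|² = 433/36]
   → D = (-3, -19/6)
3. E_x = 7/2  [2·signedArea(EFC) = 1/2 ∩ DC · AE = -485/18]
4. E_y = 6  [2·signedArea(EFC) = 1/2 ∩ DC · AE = -485/18]
   → E = (7/2, 6)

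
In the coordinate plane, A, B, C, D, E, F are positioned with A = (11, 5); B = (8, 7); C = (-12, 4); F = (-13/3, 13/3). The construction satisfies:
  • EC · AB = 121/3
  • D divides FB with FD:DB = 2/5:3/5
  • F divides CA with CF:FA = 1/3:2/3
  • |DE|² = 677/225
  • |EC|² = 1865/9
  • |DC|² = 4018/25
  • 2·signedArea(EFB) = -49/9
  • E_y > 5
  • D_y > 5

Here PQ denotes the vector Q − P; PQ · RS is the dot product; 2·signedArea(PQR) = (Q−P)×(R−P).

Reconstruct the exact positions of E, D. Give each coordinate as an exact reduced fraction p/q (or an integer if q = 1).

1. E_x = 7/3  [EC · AB = 121/3 ∩ 2·signedArea(EFB) = -49/9]
2. E_y = 16/3  [EC · AB = 121/3 ∩ 2·signedArea(EFB) = -49/9]
   → E = (7/3, 16/3)
3. D_x = 3/5  [D divides FB with FD:DB = 2/5:3/5]
4. D_y = 27/5  [D divides FB with FD:DB = 2/5:3/5]
   → D = (3/5, 27/5)

D = (3/5, 27/5)
E = (7/3, 16/3)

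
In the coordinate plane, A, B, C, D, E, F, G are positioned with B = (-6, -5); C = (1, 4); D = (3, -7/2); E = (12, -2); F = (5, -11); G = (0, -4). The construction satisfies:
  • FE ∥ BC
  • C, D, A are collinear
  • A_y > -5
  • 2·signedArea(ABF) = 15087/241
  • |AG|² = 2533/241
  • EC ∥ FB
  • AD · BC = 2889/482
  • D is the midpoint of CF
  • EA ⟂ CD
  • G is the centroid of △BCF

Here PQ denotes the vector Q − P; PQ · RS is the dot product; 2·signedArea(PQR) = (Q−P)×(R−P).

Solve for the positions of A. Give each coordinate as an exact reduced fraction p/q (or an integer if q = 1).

1. A_x = 777/241  [C, D, A are collinear ∩ EA ⟂ CD]
2. A_y = -1046/241  [C, D, A are collinear ∩ EA ⟂ CD]
   → A = (777/241, -1046/241)

A = (777/241, -1046/241)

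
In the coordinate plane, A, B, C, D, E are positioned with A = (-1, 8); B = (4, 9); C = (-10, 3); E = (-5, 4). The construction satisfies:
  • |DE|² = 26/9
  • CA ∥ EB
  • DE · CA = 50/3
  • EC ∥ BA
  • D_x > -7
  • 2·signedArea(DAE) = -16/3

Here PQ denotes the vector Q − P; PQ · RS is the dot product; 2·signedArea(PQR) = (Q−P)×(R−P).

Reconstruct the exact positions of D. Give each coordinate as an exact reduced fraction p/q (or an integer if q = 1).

D = (-20/3, 11/3)

1. D_x = -20/3  [DE · CA = 50/3 ∩ 2·signedArea(DAE) = -16/3]
2. D_y = 11/3  [DE · CA = 50/3 ∩ 2·signedArea(DAE) = -16/3]
   → D = (-20/3, 11/3)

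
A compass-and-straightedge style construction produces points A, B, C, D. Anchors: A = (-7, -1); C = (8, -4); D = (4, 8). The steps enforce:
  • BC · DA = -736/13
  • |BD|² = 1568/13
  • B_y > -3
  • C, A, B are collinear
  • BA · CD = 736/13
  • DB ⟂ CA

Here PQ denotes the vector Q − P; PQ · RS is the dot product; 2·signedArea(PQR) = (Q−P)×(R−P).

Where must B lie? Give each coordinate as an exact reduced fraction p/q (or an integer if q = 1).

1. B_x = 24/13  [C, A, B are collinear ∩ DB ⟂ CA]
2. B_y = -36/13  [C, A, B are collinear ∩ DB ⟂ CA]
   → B = (24/13, -36/13)

B = (24/13, -36/13)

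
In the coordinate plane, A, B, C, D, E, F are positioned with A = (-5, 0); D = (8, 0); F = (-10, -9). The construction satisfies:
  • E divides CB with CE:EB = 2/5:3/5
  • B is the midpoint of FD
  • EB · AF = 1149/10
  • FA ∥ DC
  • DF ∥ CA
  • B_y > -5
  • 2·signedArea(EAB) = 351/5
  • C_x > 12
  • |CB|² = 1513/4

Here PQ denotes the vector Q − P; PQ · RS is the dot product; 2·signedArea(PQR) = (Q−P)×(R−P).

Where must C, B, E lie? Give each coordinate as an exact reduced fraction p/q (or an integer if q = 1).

B = (-1, -9/2)
C = (13, 9)
E = (37/5, 18/5)

1. C_x = 13  [DF ∥ CA ∩ FA ∥ DC]
2. C_y = 9  [DF ∥ CA ∩ FA ∥ DC]
   → C = (13, 9)
3. B_x = -1  [B is the midpoint of FD]
4. B_y = -9/2  [B is the midpoint of FD]
   → B = (-1, -9/2)
5. E_x = 37/5  [E divides CB with CE:EB = 2/5:3/5]
6. E_y = 18/5  [E divides CB with CE:EB = 2/5:3/5]
   → E = (37/5, 18/5)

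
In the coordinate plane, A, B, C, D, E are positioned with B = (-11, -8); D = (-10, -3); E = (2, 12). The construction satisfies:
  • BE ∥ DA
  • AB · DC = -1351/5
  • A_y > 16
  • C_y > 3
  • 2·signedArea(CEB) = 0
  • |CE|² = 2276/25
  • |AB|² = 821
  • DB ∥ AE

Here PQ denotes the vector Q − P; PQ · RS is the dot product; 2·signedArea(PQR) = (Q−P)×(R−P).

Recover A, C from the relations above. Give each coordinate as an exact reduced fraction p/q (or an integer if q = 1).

A = (3, 17)
C = (-16/5, 4)

1. A_x = 3  [DB ∥ AE ∩ BE ∥ DA]
2. A_y = 17  [DB ∥ AE ∩ BE ∥ DA]
   → A = (3, 17)
3. C_x = -16/5  [2·signedArea(CEB) = 0 ∩ AB · DC = -1351/5]
4. C_y = 4  [2·signedArea(CEB) = 0 ∩ AB · DC = -1351/5]
   → C = (-16/5, 4)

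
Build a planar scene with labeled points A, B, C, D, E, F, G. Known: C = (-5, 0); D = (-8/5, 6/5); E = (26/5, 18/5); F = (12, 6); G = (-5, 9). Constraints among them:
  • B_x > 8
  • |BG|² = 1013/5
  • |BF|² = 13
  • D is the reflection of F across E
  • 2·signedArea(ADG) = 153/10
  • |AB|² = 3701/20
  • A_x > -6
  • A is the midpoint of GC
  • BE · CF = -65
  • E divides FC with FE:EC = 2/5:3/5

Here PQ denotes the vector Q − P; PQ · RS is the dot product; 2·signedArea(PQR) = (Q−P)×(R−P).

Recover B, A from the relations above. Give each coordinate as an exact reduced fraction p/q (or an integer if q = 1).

1. B_x = 43/5  [line -17·x + -6·y + 175 = 0 ∩ |BF|² = 13]
2. B_y = 24/5  [line -17·x + -6·y + 175 = 0 ∩ |BF|² = 13]
   → B = (43/5, 24/5)
3. A_x = -5  [A is the midpoint of GC]
4. A_y = 9/2  [A is the midpoint of GC]
   → A = (-5, 9/2)

A = (-5, 9/2)
B = (43/5, 24/5)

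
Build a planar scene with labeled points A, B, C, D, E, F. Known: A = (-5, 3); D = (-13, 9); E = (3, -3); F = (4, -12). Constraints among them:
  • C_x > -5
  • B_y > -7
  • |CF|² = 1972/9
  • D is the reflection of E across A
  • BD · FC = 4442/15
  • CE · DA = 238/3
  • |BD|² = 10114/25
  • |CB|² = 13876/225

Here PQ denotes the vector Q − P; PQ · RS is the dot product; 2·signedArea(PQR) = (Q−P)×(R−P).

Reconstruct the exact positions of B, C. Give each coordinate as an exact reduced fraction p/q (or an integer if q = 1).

B = (2/5, -6)
C = (-14/3, 0)

1. C_x = -14/3  [line -8·x + 6·y + -112/3 = 0 ∩ |CF|² = 1972/9]
2. C_y = 0  [line -8·x + 6·y + -112/3 = 0 ∩ |CF|² = 1972/9]
   → C = (-14/3, 0)
3. B_x = 2/5  [line 26/3·x + -12·y + -1132/15 = 0 ∩ |BD|² = 10114/25]
4. B_y = -6  [line 26/3·x + -12·y + -1132/15 = 0 ∩ |BD|² = 10114/25]
   → B = (2/5, -6)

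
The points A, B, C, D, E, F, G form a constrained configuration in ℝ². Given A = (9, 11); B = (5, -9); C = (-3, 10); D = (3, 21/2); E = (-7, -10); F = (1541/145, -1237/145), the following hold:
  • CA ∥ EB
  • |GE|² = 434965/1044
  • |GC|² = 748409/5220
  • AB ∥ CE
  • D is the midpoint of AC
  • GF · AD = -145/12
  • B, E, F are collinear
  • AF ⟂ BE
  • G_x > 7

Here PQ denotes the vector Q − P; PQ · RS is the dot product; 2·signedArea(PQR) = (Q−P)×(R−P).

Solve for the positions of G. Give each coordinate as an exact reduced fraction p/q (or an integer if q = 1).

G = (3281/435, 3761/870)

1. G_x = 3281/435  [line 6·x + 1/2·y + -569/12 = 0 ∩ |GC|² = 748409/5220]
2. G_y = 3761/870  [line 6·x + 1/2·y + -569/12 = 0 ∩ |GC|² = 748409/5220]
   → G = (3281/435, 3761/870)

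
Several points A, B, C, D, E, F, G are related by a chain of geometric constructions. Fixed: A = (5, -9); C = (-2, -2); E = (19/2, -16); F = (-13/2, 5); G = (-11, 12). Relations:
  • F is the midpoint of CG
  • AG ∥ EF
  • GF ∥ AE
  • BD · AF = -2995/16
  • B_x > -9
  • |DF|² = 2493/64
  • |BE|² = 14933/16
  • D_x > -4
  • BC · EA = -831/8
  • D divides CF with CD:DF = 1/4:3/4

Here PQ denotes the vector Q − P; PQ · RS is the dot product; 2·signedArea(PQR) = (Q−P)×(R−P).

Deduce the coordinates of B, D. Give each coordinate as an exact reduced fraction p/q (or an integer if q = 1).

1. D_x = -25/8  [D divides CF with CD:DF = 1/4:3/4]
2. D_y = -1/4  [D divides CF with CD:DF = 1/4:3/4]
   → D = (-25/8, -1/4)
3. B_x = -35/4  [BD · AF = -2995/16 ∩ BC · EA = -831/8]
4. B_y = 17/2  [BD · AF = -2995/16 ∩ BC · EA = -831/8]
   → B = (-35/4, 17/2)

B = (-35/4, 17/2)
D = (-25/8, -1/4)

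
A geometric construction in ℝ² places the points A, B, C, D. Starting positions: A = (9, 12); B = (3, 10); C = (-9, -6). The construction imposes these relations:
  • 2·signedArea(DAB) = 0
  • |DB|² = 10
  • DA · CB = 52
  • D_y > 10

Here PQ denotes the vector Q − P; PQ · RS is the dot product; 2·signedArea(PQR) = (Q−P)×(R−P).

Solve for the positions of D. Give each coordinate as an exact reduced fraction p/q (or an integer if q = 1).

1. D_x = 6  [2·signedArea(DAB) = 0 ∩ DA · CB = 52]
2. D_y = 11  [2·signedArea(DAB) = 0 ∩ DA · CB = 52]
   → D = (6, 11)

D = (6, 11)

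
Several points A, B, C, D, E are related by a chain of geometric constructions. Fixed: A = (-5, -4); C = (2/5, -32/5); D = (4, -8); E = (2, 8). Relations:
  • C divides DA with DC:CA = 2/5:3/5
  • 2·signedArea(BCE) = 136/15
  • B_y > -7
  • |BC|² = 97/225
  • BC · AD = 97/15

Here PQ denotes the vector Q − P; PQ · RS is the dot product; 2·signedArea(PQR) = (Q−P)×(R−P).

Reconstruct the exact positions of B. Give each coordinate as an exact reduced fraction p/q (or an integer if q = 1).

B = (-1/5, -92/15)

1. B_x = -1/5  [2·signedArea(BCE) = 136/15 ∩ BC · AD = 97/15]
2. B_y = -92/15  [2·signedArea(BCE) = 136/15 ∩ BC · AD = 97/15]
   → B = (-1/5, -92/15)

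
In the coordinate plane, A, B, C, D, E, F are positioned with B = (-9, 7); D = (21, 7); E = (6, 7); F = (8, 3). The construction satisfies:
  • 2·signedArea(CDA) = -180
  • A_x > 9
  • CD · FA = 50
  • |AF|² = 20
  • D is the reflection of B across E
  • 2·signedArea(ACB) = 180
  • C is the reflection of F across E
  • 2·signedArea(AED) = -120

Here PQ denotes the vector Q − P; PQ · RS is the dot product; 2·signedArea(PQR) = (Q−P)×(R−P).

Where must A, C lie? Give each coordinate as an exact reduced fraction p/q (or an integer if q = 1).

A = (10, -1)
C = (4, 11)

1. A_y = -1  [2·signedArea(AED) = -120]
2. A_x = 10  [|AF|² = 20]
   → A = (10, -1)
3. C_x = 4  [C is the reflection of F across E]
4. C_y = 11  [C is the reflection of F across E]
   → C = (4, 11)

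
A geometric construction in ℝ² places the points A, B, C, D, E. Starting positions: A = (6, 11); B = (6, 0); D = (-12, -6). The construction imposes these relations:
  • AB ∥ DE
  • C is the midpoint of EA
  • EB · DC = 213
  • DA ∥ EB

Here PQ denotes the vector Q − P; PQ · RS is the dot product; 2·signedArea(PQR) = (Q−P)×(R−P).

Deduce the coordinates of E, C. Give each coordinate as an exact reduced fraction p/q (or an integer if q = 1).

1. E_x = -12  [DA ∥ EB ∩ AB ∥ DE]
2. E_y = -17  [DA ∥ EB ∩ AB ∥ DE]
   → E = (-12, -17)
3. C_x = -3  [C is the midpoint of EA]
4. C_y = -3  [C is the midpoint of EA]
   → C = (-3, -3)

C = (-3, -3)
E = (-12, -17)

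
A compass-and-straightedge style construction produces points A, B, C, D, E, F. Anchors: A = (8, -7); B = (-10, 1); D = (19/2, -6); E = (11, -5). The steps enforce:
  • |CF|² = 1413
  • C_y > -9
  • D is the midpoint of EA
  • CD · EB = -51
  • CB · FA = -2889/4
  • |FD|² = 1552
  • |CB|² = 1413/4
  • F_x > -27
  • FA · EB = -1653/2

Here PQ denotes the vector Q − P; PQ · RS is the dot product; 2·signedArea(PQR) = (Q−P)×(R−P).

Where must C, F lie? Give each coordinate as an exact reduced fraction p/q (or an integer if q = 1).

1. F_x = -53/2  [line 21·x + -6·y + 1233/2 = 0 ∩ |FD|² = 1552]
2. F_y = 10  [line 21·x + -6·y + 1233/2 = 0 ∩ |FD|² = 1552]
   → F = (-53/2, 10)
3. C_x = 13/2  [CD · EB = -51 ∩ CB · FA = -2889/4]
4. C_y = -8  [CD · EB = -51 ∩ CB · FA = -2889/4]
   → C = (13/2, -8)

C = (13/2, -8)
F = (-53/2, 10)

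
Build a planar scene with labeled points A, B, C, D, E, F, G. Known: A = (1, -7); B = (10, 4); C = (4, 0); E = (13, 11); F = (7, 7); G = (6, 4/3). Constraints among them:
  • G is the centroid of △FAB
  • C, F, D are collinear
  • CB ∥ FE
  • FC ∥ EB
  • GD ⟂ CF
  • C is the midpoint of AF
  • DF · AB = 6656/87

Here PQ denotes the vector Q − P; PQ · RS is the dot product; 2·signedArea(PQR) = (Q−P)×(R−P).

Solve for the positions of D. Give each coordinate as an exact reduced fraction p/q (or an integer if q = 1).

1. D_x = 139/29  [C, F, D are collinear ∩ GD ⟂ CF]
2. D_y = 161/87  [C, F, D are collinear ∩ GD ⟂ CF]
   → D = (139/29, 161/87)

D = (139/29, 161/87)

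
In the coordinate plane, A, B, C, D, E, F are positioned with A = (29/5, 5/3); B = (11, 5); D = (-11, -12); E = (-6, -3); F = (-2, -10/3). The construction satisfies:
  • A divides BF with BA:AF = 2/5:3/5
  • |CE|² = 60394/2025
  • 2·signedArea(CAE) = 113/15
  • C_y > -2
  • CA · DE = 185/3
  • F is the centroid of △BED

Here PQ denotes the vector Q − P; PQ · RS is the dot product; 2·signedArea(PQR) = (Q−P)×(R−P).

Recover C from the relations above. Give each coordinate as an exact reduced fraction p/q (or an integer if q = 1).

1. C_x = -11/15  [CA · DE = 185/3 ∩ 2·signedArea(CAE) = 113/15]
2. C_y = -14/9  [CA · DE = 185/3 ∩ 2·signedArea(CAE) = 113/15]
   → C = (-11/15, -14/9)

C = (-11/15, -14/9)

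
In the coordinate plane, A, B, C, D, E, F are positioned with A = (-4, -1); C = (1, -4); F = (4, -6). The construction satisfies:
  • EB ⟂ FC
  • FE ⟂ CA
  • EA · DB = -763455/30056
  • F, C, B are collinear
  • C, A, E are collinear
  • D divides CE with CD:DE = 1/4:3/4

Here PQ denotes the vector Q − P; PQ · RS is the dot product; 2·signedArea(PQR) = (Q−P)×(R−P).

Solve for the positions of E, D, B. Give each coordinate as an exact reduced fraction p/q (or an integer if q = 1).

1. E_x = 139/34  [C, A, E are collinear ∩ FE ⟂ CA]
2. E_y = -199/34  [C, A, E are collinear ∩ FE ⟂ CA]
   → E = (139/34, -199/34)
3. D_x = 241/136  [D divides CE with CD:DE = 1/4:3/4]
4. D_y = -607/136  [D divides CE with CD:DE = 1/4:3/4]
   → D = (241/136, -607/136)
5. B_x = 1765/442  [F, C, B are collinear ∩ EB ⟂ FC]
6. B_y = -1325/221  [F, C, B are collinear ∩ EB ⟂ FC]
   → B = (1765/442, -1325/221)

B = (1765/442, -1325/221)
D = (241/136, -607/136)
E = (139/34, -199/34)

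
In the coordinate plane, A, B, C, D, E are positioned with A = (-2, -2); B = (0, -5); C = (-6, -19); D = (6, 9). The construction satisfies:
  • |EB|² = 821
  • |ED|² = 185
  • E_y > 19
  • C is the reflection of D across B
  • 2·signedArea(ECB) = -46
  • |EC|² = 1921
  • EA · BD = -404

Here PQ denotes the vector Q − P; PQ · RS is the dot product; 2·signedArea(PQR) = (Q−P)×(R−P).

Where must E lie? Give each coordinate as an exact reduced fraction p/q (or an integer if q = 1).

1. E_x = 14  [2·signedArea(ECB) = -46 ∩ EA · BD = -404]
2. E_y = 20  [2·signedArea(ECB) = -46 ∩ EA · BD = -404]
   → E = (14, 20)

E = (14, 20)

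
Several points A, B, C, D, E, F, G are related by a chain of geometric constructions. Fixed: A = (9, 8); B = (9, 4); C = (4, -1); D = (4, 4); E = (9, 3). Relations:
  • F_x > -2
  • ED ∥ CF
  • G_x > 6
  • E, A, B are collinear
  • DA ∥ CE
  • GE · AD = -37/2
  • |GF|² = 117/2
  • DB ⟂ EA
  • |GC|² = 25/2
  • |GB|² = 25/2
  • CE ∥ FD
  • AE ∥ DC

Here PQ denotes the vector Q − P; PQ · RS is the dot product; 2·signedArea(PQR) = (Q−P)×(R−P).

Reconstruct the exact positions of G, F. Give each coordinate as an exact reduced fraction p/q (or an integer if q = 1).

1. F_x = -1  [CE ∥ FD ∩ ED ∥ CF]
2. F_y = 0  [CE ∥ FD ∩ ED ∥ CF]
   → F = (-1, 0)
3. G_x = 13/2  [line 5·x + 4·y + -77/2 = 0 ∩ |GF|² = 117/2]
4. G_y = 3/2  [line 5·x + 4·y + -77/2 = 0 ∩ |GF|² = 117/2]
   → G = (13/2, 3/2)

F = (-1, 0)
G = (13/2, 3/2)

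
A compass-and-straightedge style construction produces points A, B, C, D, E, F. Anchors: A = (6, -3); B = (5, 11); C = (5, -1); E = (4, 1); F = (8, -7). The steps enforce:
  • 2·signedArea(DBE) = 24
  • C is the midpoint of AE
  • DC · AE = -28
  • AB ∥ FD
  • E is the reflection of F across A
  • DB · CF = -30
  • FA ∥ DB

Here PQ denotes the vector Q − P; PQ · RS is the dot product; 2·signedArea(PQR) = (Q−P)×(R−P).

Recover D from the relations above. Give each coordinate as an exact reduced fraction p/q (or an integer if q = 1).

1. D_x = 7  [FA ∥ DB ∩ AB ∥ FD]
2. D_y = 7  [FA ∥ DB ∩ AB ∥ FD]
   → D = (7, 7)

D = (7, 7)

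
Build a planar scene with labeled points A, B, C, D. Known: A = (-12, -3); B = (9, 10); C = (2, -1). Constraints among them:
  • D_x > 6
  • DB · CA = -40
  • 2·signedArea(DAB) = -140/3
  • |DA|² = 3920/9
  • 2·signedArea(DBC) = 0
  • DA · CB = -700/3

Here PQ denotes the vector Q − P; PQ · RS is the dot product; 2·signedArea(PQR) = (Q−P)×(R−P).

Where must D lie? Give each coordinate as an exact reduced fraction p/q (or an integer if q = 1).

1. D_x = 20/3  [2·signedArea(DBC) = 0 ∩ 2·signedArea(DAB) = -140/3]
2. D_y = 19/3  [2·signedArea(DBC) = 0 ∩ 2·signedArea(DAB) = -140/3]
   → D = (20/3, 19/3)

D = (20/3, 19/3)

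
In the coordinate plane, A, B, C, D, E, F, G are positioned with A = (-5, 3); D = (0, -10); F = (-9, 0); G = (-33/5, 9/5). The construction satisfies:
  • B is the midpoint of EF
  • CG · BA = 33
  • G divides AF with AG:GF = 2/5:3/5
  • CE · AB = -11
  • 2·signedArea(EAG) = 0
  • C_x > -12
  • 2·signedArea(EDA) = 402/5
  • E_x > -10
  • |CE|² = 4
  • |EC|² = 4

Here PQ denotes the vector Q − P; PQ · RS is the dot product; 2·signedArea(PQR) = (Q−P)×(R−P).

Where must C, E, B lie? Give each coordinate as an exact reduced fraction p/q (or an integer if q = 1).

B = (-47/5, -3/10)
C = (-57/5, -9/5)
E = (-49/5, -3/5)

1. E_x = -49/5  [2·signedArea(EAG) = 0 ∩ 2·signedArea(EDA) = 402/5]
2. E_y = -3/5  [2·signedArea(EAG) = 0 ∩ 2·signedArea(EDA) = 402/5]
   → E = (-49/5, -3/5)
3. B_x = -47/5  [B is the midpoint of EF]
4. B_y = -3/10  [B is the midpoint of EF]
   → B = (-47/5, -3/10)
5. C_x = -57/5  [line 22/5·x + 33/10·y + 561/10 = 0 ∩ |CE|² = 4]
6. C_y = -9/5  [line 22/5·x + 33/10·y + 561/10 = 0 ∩ |CE|² = 4]
   → C = (-57/5, -9/5)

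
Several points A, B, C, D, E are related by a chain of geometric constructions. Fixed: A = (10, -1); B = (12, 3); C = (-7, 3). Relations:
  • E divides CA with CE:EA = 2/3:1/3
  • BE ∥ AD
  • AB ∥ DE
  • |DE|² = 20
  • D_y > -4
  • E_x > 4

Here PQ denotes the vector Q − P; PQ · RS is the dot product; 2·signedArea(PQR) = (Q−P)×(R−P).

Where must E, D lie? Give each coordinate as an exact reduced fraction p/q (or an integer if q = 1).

D = (7/3, -11/3)
E = (13/3, 1/3)

1. E_x = 13/3  [E divides CA with CE:EA = 2/3:1/3]
2. E_y = 1/3  [E divides CA with CE:EA = 2/3:1/3]
   → E = (13/3, 1/3)
3. D_x = 7/3  [AB ∥ DE ∩ BE ∥ AD]
4. D_y = -11/3  [AB ∥ DE ∩ BE ∥ AD]
   → D = (7/3, -11/3)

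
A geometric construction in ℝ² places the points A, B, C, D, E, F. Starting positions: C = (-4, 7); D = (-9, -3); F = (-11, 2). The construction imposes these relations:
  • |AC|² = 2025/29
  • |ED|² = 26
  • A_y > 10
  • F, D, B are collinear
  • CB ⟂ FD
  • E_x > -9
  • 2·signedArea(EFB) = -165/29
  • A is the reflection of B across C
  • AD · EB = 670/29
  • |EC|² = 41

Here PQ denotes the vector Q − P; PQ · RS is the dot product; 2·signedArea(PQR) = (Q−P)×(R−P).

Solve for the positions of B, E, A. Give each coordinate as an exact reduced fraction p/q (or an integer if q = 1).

A = (109/29, 293/29)
B = (-341/29, 113/29)
E = (-8, 2)

1. B_x = -341/29  [F, D, B are collinear ∩ CB ⟂ FD]
2. B_y = 113/29  [F, D, B are collinear ∩ CB ⟂ FD]
   → B = (-341/29, 113/29)
3. E_x = -8  [line -55/29·x + -22/29·y + -396/29 = 0 ∩ |EC|² = 41]
4. E_y = 2  [line -55/29·x + -22/29·y + -396/29 = 0 ∩ |EC|² = 41]
   → E = (-8, 2)
5. A_x = 109/29  [A is the reflection of B across C]
6. A_y = 293/29  [A is the reflection of B across C]
   → A = (109/29, 293/29)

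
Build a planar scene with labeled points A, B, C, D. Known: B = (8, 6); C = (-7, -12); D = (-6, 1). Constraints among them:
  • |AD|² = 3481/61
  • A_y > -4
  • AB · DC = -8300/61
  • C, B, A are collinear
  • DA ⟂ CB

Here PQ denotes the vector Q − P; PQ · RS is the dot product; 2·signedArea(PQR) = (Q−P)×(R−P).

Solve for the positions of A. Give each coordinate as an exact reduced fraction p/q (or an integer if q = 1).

1. A_x = -12/61  [C, B, A are collinear ∩ DA ⟂ CB]
2. A_y = -234/61  [C, B, A are collinear ∩ DA ⟂ CB]
   → A = (-12/61, -234/61)

A = (-12/61, -234/61)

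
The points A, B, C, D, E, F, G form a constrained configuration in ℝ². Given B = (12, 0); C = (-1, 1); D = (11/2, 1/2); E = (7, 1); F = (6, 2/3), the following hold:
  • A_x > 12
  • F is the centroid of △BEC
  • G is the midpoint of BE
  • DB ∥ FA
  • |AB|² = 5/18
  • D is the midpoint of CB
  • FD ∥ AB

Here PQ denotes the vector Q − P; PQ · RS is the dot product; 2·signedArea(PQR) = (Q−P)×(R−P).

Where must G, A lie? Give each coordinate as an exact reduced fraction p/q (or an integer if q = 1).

A = (25/2, 1/6)
G = (19/2, 1/2)

1. G_x = 19/2  [G is the midpoint of BE]
2. G_y = 1/2  [G is the midpoint of BE]
   → G = (19/2, 1/2)
3. A_x = 25/2  [FD ∥ AB ∩ DB ∥ FA]
4. A_y = 1/6  [FD ∥ AB ∩ DB ∥ FA]
   → A = (25/2, 1/6)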